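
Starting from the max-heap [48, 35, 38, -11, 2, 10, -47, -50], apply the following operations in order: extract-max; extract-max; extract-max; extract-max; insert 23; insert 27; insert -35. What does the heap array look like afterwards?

[27, 2, 23, -47, -11, -50, -35]

extract-max → returns 48:
  remove root 48; move last element -50 to root → [-50, 35, 38, -11, 2, 10, -47]
  -50 vs larger child 38 at index 2, swap → [38, 35, -50, -11, 2, 10, -47]
  -50 vs larger child 10 at index 5, swap → [38, 35, 10, -11, 2, -50, -47]
extract-max → returns 38:
  remove root 38; move last element -47 to root → [-47, 35, 10, -11, 2, -50]
  -47 vs larger child 35 at index 1, swap → [35, -47, 10, -11, 2, -50]
  -47 vs larger child 2 at index 4, swap → [35, 2, 10, -11, -47, -50]
extract-max → returns 35:
  remove root 35; move last element -50 to root → [-50, 2, 10, -11, -47]
  -50 vs larger child 10 at index 2, swap → [10, 2, -50, -11, -47]
extract-max → returns 10:
  remove root 10; move last element -47 to root → [-47, 2, -50, -11]
  -47 vs larger child 2 at index 1, swap → [2, -47, -50, -11]
  -47 vs only child -11 at index 3, swap → [2, -11, -50, -47]
insert 23:
  append 23 at index 4 → [2, -11, -50, -47, 23]
  23 > parent -11 at index 1, swap → [2, 23, -50, -47, -11]
  23 > parent 2 at index 0, swap → [23, 2, -50, -47, -11]
insert 27:
  append 27 at index 5 → [23, 2, -50, -47, -11, 27]
  27 > parent -50 at index 2, swap → [23, 2, 27, -47, -11, -50]
  27 > parent 23 at index 0, swap → [27, 2, 23, -47, -11, -50]
insert -35:
  append -35 at index 6 → [27, 2, 23, -47, -11, -50, -35] (no swap needed)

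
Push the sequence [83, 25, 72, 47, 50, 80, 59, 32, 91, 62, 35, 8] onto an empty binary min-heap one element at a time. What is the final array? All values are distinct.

[8, 32, 25, 47, 35, 59, 72, 83, 91, 62, 50, 80]

Insert 83:
  append 83 at index 0 → [83] (no swap needed)
Insert 25:
  append 25 at index 1 → [83, 25]
  25 < parent 83 at index 0, swap → [25, 83]
Insert 72:
  append 72 at index 2 → [25, 83, 72] (no swap needed)
Insert 47:
  append 47 at index 3 → [25, 83, 72, 47]
  47 < parent 83 at index 1, swap → [25, 47, 72, 83]
Insert 50:
  append 50 at index 4 → [25, 47, 72, 83, 50] (no swap needed)
Insert 80:
  append 80 at index 5 → [25, 47, 72, 83, 50, 80] (no swap needed)
Insert 59:
  append 59 at index 6 → [25, 47, 72, 83, 50, 80, 59]
  59 < parent 72 at index 2, swap → [25, 47, 59, 83, 50, 80, 72]
Insert 32:
  append 32 at index 7 → [25, 47, 59, 83, 50, 80, 72, 32]
  32 < parent 83 at index 3, swap → [25, 47, 59, 32, 50, 80, 72, 83]
  32 < parent 47 at index 1, swap → [25, 32, 59, 47, 50, 80, 72, 83]
Insert 91:
  append 91 at index 8 → [25, 32, 59, 47, 50, 80, 72, 83, 91] (no swap needed)
Insert 62:
  append 62 at index 9 → [25, 32, 59, 47, 50, 80, 72, 83, 91, 62] (no swap needed)
Insert 35:
  append 35 at index 10 → [25, 32, 59, 47, 50, 80, 72, 83, 91, 62, 35]
  35 < parent 50 at index 4, swap → [25, 32, 59, 47, 35, 80, 72, 83, 91, 62, 50]
Insert 8:
  append 8 at index 11 → [25, 32, 59, 47, 35, 80, 72, 83, 91, 62, 50, 8]
  8 < parent 80 at index 5, swap → [25, 32, 59, 47, 35, 8, 72, 83, 91, 62, 50, 80]
  8 < parent 59 at index 2, swap → [25, 32, 8, 47, 35, 59, 72, 83, 91, 62, 50, 80]
  8 < parent 25 at index 0, swap → [8, 32, 25, 47, 35, 59, 72, 83, 91, 62, 50, 80]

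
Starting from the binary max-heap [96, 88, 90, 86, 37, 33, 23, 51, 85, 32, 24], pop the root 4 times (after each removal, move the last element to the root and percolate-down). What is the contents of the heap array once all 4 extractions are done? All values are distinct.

extract-max #1 returns 96:
  remove root 96; move last element 24 to root → [24, 88, 90, 86, 37, 33, 23, 51, 85, 32]
  24 vs larger child 90 at index 2, swap → [90, 88, 24, 86, 37, 33, 23, 51, 85, 32]
  24 vs larger child 33 at index 5, swap → [90, 88, 33, 86, 37, 24, 23, 51, 85, 32]
extract-max #2 returns 90:
  remove root 90; move last element 32 to root → [32, 88, 33, 86, 37, 24, 23, 51, 85]
  32 vs larger child 88 at index 1, swap → [88, 32, 33, 86, 37, 24, 23, 51, 85]
  32 vs larger child 86 at index 3, swap → [88, 86, 33, 32, 37, 24, 23, 51, 85]
  32 vs larger child 85 at index 8, swap → [88, 86, 33, 85, 37, 24, 23, 51, 32]
extract-max #3 returns 88:
  remove root 88; move last element 32 to root → [32, 86, 33, 85, 37, 24, 23, 51]
  32 vs larger child 86 at index 1, swap → [86, 32, 33, 85, 37, 24, 23, 51]
  32 vs larger child 85 at index 3, swap → [86, 85, 33, 32, 37, 24, 23, 51]
  32 vs only child 51 at index 7, swap → [86, 85, 33, 51, 37, 24, 23, 32]
extract-max #4 returns 86:
  remove root 86; move last element 32 to root → [32, 85, 33, 51, 37, 24, 23]
  32 vs larger child 85 at index 1, swap → [85, 32, 33, 51, 37, 24, 23]
  32 vs larger child 51 at index 3, swap → [85, 51, 33, 32, 37, 24, 23]

[85, 51, 33, 32, 37, 24, 23]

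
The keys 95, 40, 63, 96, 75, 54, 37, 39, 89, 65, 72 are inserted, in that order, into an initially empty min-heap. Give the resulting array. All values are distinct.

Insert 95:
  append 95 at index 0 → [95] (no swap needed)
Insert 40:
  append 40 at index 1 → [95, 40]
  40 < parent 95 at index 0, swap → [40, 95]
Insert 63:
  append 63 at index 2 → [40, 95, 63] (no swap needed)
Insert 96:
  append 96 at index 3 → [40, 95, 63, 96] (no swap needed)
Insert 75:
  append 75 at index 4 → [40, 95, 63, 96, 75]
  75 < parent 95 at index 1, swap → [40, 75, 63, 96, 95]
Insert 54:
  append 54 at index 5 → [40, 75, 63, 96, 95, 54]
  54 < parent 63 at index 2, swap → [40, 75, 54, 96, 95, 63]
Insert 37:
  append 37 at index 6 → [40, 75, 54, 96, 95, 63, 37]
  37 < parent 54 at index 2, swap → [40, 75, 37, 96, 95, 63, 54]
  37 < parent 40 at index 0, swap → [37, 75, 40, 96, 95, 63, 54]
Insert 39:
  append 39 at index 7 → [37, 75, 40, 96, 95, 63, 54, 39]
  39 < parent 96 at index 3, swap → [37, 75, 40, 39, 95, 63, 54, 96]
  39 < parent 75 at index 1, swap → [37, 39, 40, 75, 95, 63, 54, 96]
Insert 89:
  append 89 at index 8 → [37, 39, 40, 75, 95, 63, 54, 96, 89] (no swap needed)
Insert 65:
  append 65 at index 9 → [37, 39, 40, 75, 95, 63, 54, 96, 89, 65]
  65 < parent 95 at index 4, swap → [37, 39, 40, 75, 65, 63, 54, 96, 89, 95]
Insert 72:
  append 72 at index 10 → [37, 39, 40, 75, 65, 63, 54, 96, 89, 95, 72] (no swap needed)

[37, 39, 40, 75, 65, 63, 54, 96, 89, 95, 72]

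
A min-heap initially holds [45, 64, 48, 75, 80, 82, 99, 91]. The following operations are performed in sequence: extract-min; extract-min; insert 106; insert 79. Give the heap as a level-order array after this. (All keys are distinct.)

[64, 75, 82, 79, 80, 91, 106, 99]

extract-min → returns 45:
  remove root 45; move last element 91 to root → [91, 64, 48, 75, 80, 82, 99]
  91 vs smaller child 48 at index 2, swap → [48, 64, 91, 75, 80, 82, 99]
  91 vs smaller child 82 at index 5, swap → [48, 64, 82, 75, 80, 91, 99]
extract-min → returns 48:
  remove root 48; move last element 99 to root → [99, 64, 82, 75, 80, 91]
  99 vs smaller child 64 at index 1, swap → [64, 99, 82, 75, 80, 91]
  99 vs smaller child 75 at index 3, swap → [64, 75, 82, 99, 80, 91]
insert 106:
  append 106 at index 6 → [64, 75, 82, 99, 80, 91, 106] (no swap needed)
insert 79:
  append 79 at index 7 → [64, 75, 82, 99, 80, 91, 106, 79]
  79 < parent 99 at index 3, swap → [64, 75, 82, 79, 80, 91, 106, 99]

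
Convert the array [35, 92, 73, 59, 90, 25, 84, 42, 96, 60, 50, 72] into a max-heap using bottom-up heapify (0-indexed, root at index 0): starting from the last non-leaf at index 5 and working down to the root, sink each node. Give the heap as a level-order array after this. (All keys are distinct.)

[96, 92, 84, 59, 90, 72, 73, 42, 35, 60, 50, 25]

sift down from index 5:
  25 vs only child 72 at index 11, swap → [35, 92, 73, 59, 90, 72, 84, 42, 96, 60, 50, 25]
sift down from index 4: already satisfies heap property
sift down from index 3:
  59 vs larger child 96 at index 8, swap → [35, 92, 73, 96, 90, 72, 84, 42, 59, 60, 50, 25]
sift down from index 2:
  73 vs larger child 84 at index 6, swap → [35, 92, 84, 96, 90, 72, 73, 42, 59, 60, 50, 25]
sift down from index 1:
  92 vs larger child 96 at index 3, swap → [35, 96, 84, 92, 90, 72, 73, 42, 59, 60, 50, 25]
sift down from index 0:
  35 vs larger child 96 at index 1, swap → [96, 35, 84, 92, 90, 72, 73, 42, 59, 60, 50, 25]
  35 vs larger child 92 at index 3, swap → [96, 92, 84, 35, 90, 72, 73, 42, 59, 60, 50, 25]
  35 vs larger child 59 at index 8, swap → [96, 92, 84, 59, 90, 72, 73, 42, 35, 60, 50, 25]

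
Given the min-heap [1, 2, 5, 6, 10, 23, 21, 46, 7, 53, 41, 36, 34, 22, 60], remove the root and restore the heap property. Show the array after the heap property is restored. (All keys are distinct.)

[2, 6, 5, 7, 10, 23, 21, 46, 60, 53, 41, 36, 34, 22]

remove root 1; move last element 60 to root → [60, 2, 5, 6, 10, 23, 21, 46, 7, 53, 41, 36, 34, 22]
60 vs smaller child 2 at index 1, swap → [2, 60, 5, 6, 10, 23, 21, 46, 7, 53, 41, 36, 34, 22]
60 vs smaller child 6 at index 3, swap → [2, 6, 5, 60, 10, 23, 21, 46, 7, 53, 41, 36, 34, 22]
60 vs smaller child 7 at index 8, swap → [2, 6, 5, 7, 10, 23, 21, 46, 60, 53, 41, 36, 34, 22]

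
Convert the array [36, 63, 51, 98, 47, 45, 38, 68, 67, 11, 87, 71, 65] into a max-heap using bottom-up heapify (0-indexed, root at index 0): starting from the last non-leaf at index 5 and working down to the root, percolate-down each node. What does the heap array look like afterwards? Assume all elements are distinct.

[98, 87, 71, 68, 47, 65, 38, 63, 67, 11, 36, 45, 51]

sift down from index 5:
  45 vs larger child 71 at index 11, swap → [36, 63, 51, 98, 47, 71, 38, 68, 67, 11, 87, 45, 65]
sift down from index 4:
  47 vs larger child 87 at index 10, swap → [36, 63, 51, 98, 87, 71, 38, 68, 67, 11, 47, 45, 65]
sift down from index 3: already satisfies heap property
sift down from index 2:
  51 vs larger child 71 at index 5, swap → [36, 63, 71, 98, 87, 51, 38, 68, 67, 11, 47, 45, 65]
  51 vs larger child 65 at index 12, swap → [36, 63, 71, 98, 87, 65, 38, 68, 67, 11, 47, 45, 51]
sift down from index 1:
  63 vs larger child 98 at index 3, swap → [36, 98, 71, 63, 87, 65, 38, 68, 67, 11, 47, 45, 51]
  63 vs larger child 68 at index 7, swap → [36, 98, 71, 68, 87, 65, 38, 63, 67, 11, 47, 45, 51]
sift down from index 0:
  36 vs larger child 98 at index 1, swap → [98, 36, 71, 68, 87, 65, 38, 63, 67, 11, 47, 45, 51]
  36 vs larger child 87 at index 4, swap → [98, 87, 71, 68, 36, 65, 38, 63, 67, 11, 47, 45, 51]
  36 vs larger child 47 at index 10, swap → [98, 87, 71, 68, 47, 65, 38, 63, 67, 11, 36, 45, 51]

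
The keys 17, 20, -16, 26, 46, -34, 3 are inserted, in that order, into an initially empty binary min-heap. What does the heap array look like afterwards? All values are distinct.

[-34, 20, -16, 26, 46, 17, 3]

Insert 17:
  append 17 at index 0 → [17] (no swap needed)
Insert 20:
  append 20 at index 1 → [17, 20] (no swap needed)
Insert -16:
  append -16 at index 2 → [17, 20, -16]
  -16 < parent 17 at index 0, swap → [-16, 20, 17]
Insert 26:
  append 26 at index 3 → [-16, 20, 17, 26] (no swap needed)
Insert 46:
  append 46 at index 4 → [-16, 20, 17, 26, 46] (no swap needed)
Insert -34:
  append -34 at index 5 → [-16, 20, 17, 26, 46, -34]
  -34 < parent 17 at index 2, swap → [-16, 20, -34, 26, 46, 17]
  -34 < parent -16 at index 0, swap → [-34, 20, -16, 26, 46, 17]
Insert 3:
  append 3 at index 6 → [-34, 20, -16, 26, 46, 17, 3] (no swap needed)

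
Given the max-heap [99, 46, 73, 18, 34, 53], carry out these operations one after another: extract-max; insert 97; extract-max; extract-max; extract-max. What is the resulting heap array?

extract-max → returns 99:
  remove root 99; move last element 53 to root → [53, 46, 73, 18, 34]
  53 vs larger child 73 at index 2, swap → [73, 46, 53, 18, 34]
insert 97:
  append 97 at index 5 → [73, 46, 53, 18, 34, 97]
  97 > parent 53 at index 2, swap → [73, 46, 97, 18, 34, 53]
  97 > parent 73 at index 0, swap → [97, 46, 73, 18, 34, 53]
extract-max → returns 97:
  remove root 97; move last element 53 to root → [53, 46, 73, 18, 34]
  53 vs larger child 73 at index 2, swap → [73, 46, 53, 18, 34]
extract-max → returns 73:
  remove root 73; move last element 34 to root → [34, 46, 53, 18]
  34 vs larger child 53 at index 2, swap → [53, 46, 34, 18]
extract-max → returns 53:
  remove root 53; move last element 18 to root → [18, 46, 34]
  18 vs larger child 46 at index 1, swap → [46, 18, 34]

[46, 18, 34]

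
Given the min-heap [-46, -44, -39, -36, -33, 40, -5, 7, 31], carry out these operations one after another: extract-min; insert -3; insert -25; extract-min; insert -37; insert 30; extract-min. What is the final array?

[-37, -36, -25, -3, -33, 40, -5, 31, 7, 30]

extract-min → returns -46:
  remove root -46; move last element 31 to root → [31, -44, -39, -36, -33, 40, -5, 7]
  31 vs smaller child -44 at index 1, swap → [-44, 31, -39, -36, -33, 40, -5, 7]
  31 vs smaller child -36 at index 3, swap → [-44, -36, -39, 31, -33, 40, -5, 7]
  31 vs only child 7 at index 7, swap → [-44, -36, -39, 7, -33, 40, -5, 31]
insert -3:
  append -3 at index 8 → [-44, -36, -39, 7, -33, 40, -5, 31, -3]
  -3 < parent 7 at index 3, swap → [-44, -36, -39, -3, -33, 40, -5, 31, 7]
insert -25:
  append -25 at index 9 → [-44, -36, -39, -3, -33, 40, -5, 31, 7, -25] (no swap needed)
extract-min → returns -44:
  remove root -44; move last element -25 to root → [-25, -36, -39, -3, -33, 40, -5, 31, 7]
  -25 vs smaller child -39 at index 2, swap → [-39, -36, -25, -3, -33, 40, -5, 31, 7]
insert -37:
  append -37 at index 9 → [-39, -36, -25, -3, -33, 40, -5, 31, 7, -37]
  -37 < parent -33 at index 4, swap → [-39, -36, -25, -3, -37, 40, -5, 31, 7, -33]
  -37 < parent -36 at index 1, swap → [-39, -37, -25, -3, -36, 40, -5, 31, 7, -33]
insert 30:
  append 30 at index 10 → [-39, -37, -25, -3, -36, 40, -5, 31, 7, -33, 30] (no swap needed)
extract-min → returns -39:
  remove root -39; move last element 30 to root → [30, -37, -25, -3, -36, 40, -5, 31, 7, -33]
  30 vs smaller child -37 at index 1, swap → [-37, 30, -25, -3, -36, 40, -5, 31, 7, -33]
  30 vs smaller child -36 at index 4, swap → [-37, -36, -25, -3, 30, 40, -5, 31, 7, -33]
  30 vs only child -33 at index 9, swap → [-37, -36, -25, -3, -33, 40, -5, 31, 7, 30]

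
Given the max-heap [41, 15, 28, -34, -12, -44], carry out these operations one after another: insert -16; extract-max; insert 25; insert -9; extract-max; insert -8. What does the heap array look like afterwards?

[25, 15, -16, -8, -12, -44, -34, -9]

insert -16:
  append -16 at index 6 → [41, 15, 28, -34, -12, -44, -16] (no swap needed)
extract-max → returns 41:
  remove root 41; move last element -16 to root → [-16, 15, 28, -34, -12, -44]
  -16 vs larger child 28 at index 2, swap → [28, 15, -16, -34, -12, -44]
insert 25:
  append 25 at index 6 → [28, 15, -16, -34, -12, -44, 25]
  25 > parent -16 at index 2, swap → [28, 15, 25, -34, -12, -44, -16]
insert -9:
  append -9 at index 7 → [28, 15, 25, -34, -12, -44, -16, -9]
  -9 > parent -34 at index 3, swap → [28, 15, 25, -9, -12, -44, -16, -34]
extract-max → returns 28:
  remove root 28; move last element -34 to root → [-34, 15, 25, -9, -12, -44, -16]
  -34 vs larger child 25 at index 2, swap → [25, 15, -34, -9, -12, -44, -16]
  -34 vs larger child -16 at index 6, swap → [25, 15, -16, -9, -12, -44, -34]
insert -8:
  append -8 at index 7 → [25, 15, -16, -9, -12, -44, -34, -8]
  -8 > parent -9 at index 3, swap → [25, 15, -16, -8, -12, -44, -34, -9]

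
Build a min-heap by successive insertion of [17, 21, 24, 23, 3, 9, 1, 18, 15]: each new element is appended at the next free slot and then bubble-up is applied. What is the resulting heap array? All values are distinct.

[1, 15, 3, 17, 21, 24, 9, 23, 18]

Insert 17:
  append 17 at index 0 → [17] (no swap needed)
Insert 21:
  append 21 at index 1 → [17, 21] (no swap needed)
Insert 24:
  append 24 at index 2 → [17, 21, 24] (no swap needed)
Insert 23:
  append 23 at index 3 → [17, 21, 24, 23] (no swap needed)
Insert 3:
  append 3 at index 4 → [17, 21, 24, 23, 3]
  3 < parent 21 at index 1, swap → [17, 3, 24, 23, 21]
  3 < parent 17 at index 0, swap → [3, 17, 24, 23, 21]
Insert 9:
  append 9 at index 5 → [3, 17, 24, 23, 21, 9]
  9 < parent 24 at index 2, swap → [3, 17, 9, 23, 21, 24]
Insert 1:
  append 1 at index 6 → [3, 17, 9, 23, 21, 24, 1]
  1 < parent 9 at index 2, swap → [3, 17, 1, 23, 21, 24, 9]
  1 < parent 3 at index 0, swap → [1, 17, 3, 23, 21, 24, 9]
Insert 18:
  append 18 at index 7 → [1, 17, 3, 23, 21, 24, 9, 18]
  18 < parent 23 at index 3, swap → [1, 17, 3, 18, 21, 24, 9, 23]
Insert 15:
  append 15 at index 8 → [1, 17, 3, 18, 21, 24, 9, 23, 15]
  15 < parent 18 at index 3, swap → [1, 17, 3, 15, 21, 24, 9, 23, 18]
  15 < parent 17 at index 1, swap → [1, 15, 3, 17, 21, 24, 9, 23, 18]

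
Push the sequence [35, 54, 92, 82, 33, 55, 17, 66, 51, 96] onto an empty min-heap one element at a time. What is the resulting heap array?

Insert 35:
  append 35 at index 0 → [35] (no swap needed)
Insert 54:
  append 54 at index 1 → [35, 54] (no swap needed)
Insert 92:
  append 92 at index 2 → [35, 54, 92] (no swap needed)
Insert 82:
  append 82 at index 3 → [35, 54, 92, 82] (no swap needed)
Insert 33:
  append 33 at index 4 → [35, 54, 92, 82, 33]
  33 < parent 54 at index 1, swap → [35, 33, 92, 82, 54]
  33 < parent 35 at index 0, swap → [33, 35, 92, 82, 54]
Insert 55:
  append 55 at index 5 → [33, 35, 92, 82, 54, 55]
  55 < parent 92 at index 2, swap → [33, 35, 55, 82, 54, 92]
Insert 17:
  append 17 at index 6 → [33, 35, 55, 82, 54, 92, 17]
  17 < parent 55 at index 2, swap → [33, 35, 17, 82, 54, 92, 55]
  17 < parent 33 at index 0, swap → [17, 35, 33, 82, 54, 92, 55]
Insert 66:
  append 66 at index 7 → [17, 35, 33, 82, 54, 92, 55, 66]
  66 < parent 82 at index 3, swap → [17, 35, 33, 66, 54, 92, 55, 82]
Insert 51:
  append 51 at index 8 → [17, 35, 33, 66, 54, 92, 55, 82, 51]
  51 < parent 66 at index 3, swap → [17, 35, 33, 51, 54, 92, 55, 82, 66]
Insert 96:
  append 96 at index 9 → [17, 35, 33, 51, 54, 92, 55, 82, 66, 96] (no swap needed)

[17, 35, 33, 51, 54, 92, 55, 82, 66, 96]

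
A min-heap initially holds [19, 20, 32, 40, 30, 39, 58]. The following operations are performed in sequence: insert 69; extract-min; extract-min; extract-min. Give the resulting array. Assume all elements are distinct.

[32, 40, 39, 58, 69]

insert 69:
  append 69 at index 7 → [19, 20, 32, 40, 30, 39, 58, 69] (no swap needed)
extract-min → returns 19:
  remove root 19; move last element 69 to root → [69, 20, 32, 40, 30, 39, 58]
  69 vs smaller child 20 at index 1, swap → [20, 69, 32, 40, 30, 39, 58]
  69 vs smaller child 30 at index 4, swap → [20, 30, 32, 40, 69, 39, 58]
extract-min → returns 20:
  remove root 20; move last element 58 to root → [58, 30, 32, 40, 69, 39]
  58 vs smaller child 30 at index 1, swap → [30, 58, 32, 40, 69, 39]
  58 vs smaller child 40 at index 3, swap → [30, 40, 32, 58, 69, 39]
extract-min → returns 30:
  remove root 30; move last element 39 to root → [39, 40, 32, 58, 69]
  39 vs smaller child 32 at index 2, swap → [32, 40, 39, 58, 69]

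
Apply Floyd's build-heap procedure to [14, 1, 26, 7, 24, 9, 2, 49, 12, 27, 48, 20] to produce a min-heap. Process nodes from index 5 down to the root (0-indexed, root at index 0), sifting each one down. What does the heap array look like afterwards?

[1, 7, 2, 12, 24, 9, 26, 49, 14, 27, 48, 20]

sift down from index 5: already satisfies heap property
sift down from index 4: already satisfies heap property
sift down from index 3: already satisfies heap property
sift down from index 2:
  26 vs smaller child 2 at index 6, swap → [14, 1, 2, 7, 24, 9, 26, 49, 12, 27, 48, 20]
sift down from index 1: already satisfies heap property
sift down from index 0:
  14 vs smaller child 1 at index 1, swap → [1, 14, 2, 7, 24, 9, 26, 49, 12, 27, 48, 20]
  14 vs smaller child 7 at index 3, swap → [1, 7, 2, 14, 24, 9, 26, 49, 12, 27, 48, 20]
  14 vs smaller child 12 at index 8, swap → [1, 7, 2, 12, 24, 9, 26, 49, 14, 27, 48, 20]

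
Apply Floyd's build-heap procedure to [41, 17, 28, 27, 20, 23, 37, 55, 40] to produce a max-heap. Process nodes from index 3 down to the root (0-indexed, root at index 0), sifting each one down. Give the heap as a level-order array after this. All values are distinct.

[55, 41, 37, 40, 20, 23, 28, 27, 17]

sift down from index 3:
  27 vs larger child 55 at index 7, swap → [41, 17, 28, 55, 20, 23, 37, 27, 40]
sift down from index 2:
  28 vs larger child 37 at index 6, swap → [41, 17, 37, 55, 20, 23, 28, 27, 40]
sift down from index 1:
  17 vs larger child 55 at index 3, swap → [41, 55, 37, 17, 20, 23, 28, 27, 40]
  17 vs larger child 40 at index 8, swap → [41, 55, 37, 40, 20, 23, 28, 27, 17]
sift down from index 0:
  41 vs larger child 55 at index 1, swap → [55, 41, 37, 40, 20, 23, 28, 27, 17]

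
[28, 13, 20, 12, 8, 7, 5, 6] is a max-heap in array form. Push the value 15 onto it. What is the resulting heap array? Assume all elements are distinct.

append 15 at index 8 → [28, 13, 20, 12, 8, 7, 5, 6, 15]
15 > parent 12 at index 3, swap → [28, 13, 20, 15, 8, 7, 5, 6, 12]
15 > parent 13 at index 1, swap → [28, 15, 20, 13, 8, 7, 5, 6, 12]

[28, 15, 20, 13, 8, 7, 5, 6, 12]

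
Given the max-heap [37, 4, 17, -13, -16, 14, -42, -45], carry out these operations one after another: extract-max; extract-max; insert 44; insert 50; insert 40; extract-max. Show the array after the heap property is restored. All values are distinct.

extract-max → returns 37:
  remove root 37; move last element -45 to root → [-45, 4, 17, -13, -16, 14, -42]
  -45 vs larger child 17 at index 2, swap → [17, 4, -45, -13, -16, 14, -42]
  -45 vs larger child 14 at index 5, swap → [17, 4, 14, -13, -16, -45, -42]
extract-max → returns 17:
  remove root 17; move last element -42 to root → [-42, 4, 14, -13, -16, -45]
  -42 vs larger child 14 at index 2, swap → [14, 4, -42, -13, -16, -45]
insert 44:
  append 44 at index 6 → [14, 4, -42, -13, -16, -45, 44]
  44 > parent -42 at index 2, swap → [14, 4, 44, -13, -16, -45, -42]
  44 > parent 14 at index 0, swap → [44, 4, 14, -13, -16, -45, -42]
insert 50:
  append 50 at index 7 → [44, 4, 14, -13, -16, -45, -42, 50]
  50 > parent -13 at index 3, swap → [44, 4, 14, 50, -16, -45, -42, -13]
  50 > parent 4 at index 1, swap → [44, 50, 14, 4, -16, -45, -42, -13]
  50 > parent 44 at index 0, swap → [50, 44, 14, 4, -16, -45, -42, -13]
insert 40:
  append 40 at index 8 → [50, 44, 14, 4, -16, -45, -42, -13, 40]
  40 > parent 4 at index 3, swap → [50, 44, 14, 40, -16, -45, -42, -13, 4]
extract-max → returns 50:
  remove root 50; move last element 4 to root → [4, 44, 14, 40, -16, -45, -42, -13]
  4 vs larger child 44 at index 1, swap → [44, 4, 14, 40, -16, -45, -42, -13]
  4 vs larger child 40 at index 3, swap → [44, 40, 14, 4, -16, -45, -42, -13]

[44, 40, 14, 4, -16, -45, -42, -13]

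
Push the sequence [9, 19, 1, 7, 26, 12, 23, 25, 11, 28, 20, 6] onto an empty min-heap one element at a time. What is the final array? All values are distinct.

Insert 9:
  append 9 at index 0 → [9] (no swap needed)
Insert 19:
  append 19 at index 1 → [9, 19] (no swap needed)
Insert 1:
  append 1 at index 2 → [9, 19, 1]
  1 < parent 9 at index 0, swap → [1, 19, 9]
Insert 7:
  append 7 at index 3 → [1, 19, 9, 7]
  7 < parent 19 at index 1, swap → [1, 7, 9, 19]
Insert 26:
  append 26 at index 4 → [1, 7, 9, 19, 26] (no swap needed)
Insert 12:
  append 12 at index 5 → [1, 7, 9, 19, 26, 12] (no swap needed)
Insert 23:
  append 23 at index 6 → [1, 7, 9, 19, 26, 12, 23] (no swap needed)
Insert 25:
  append 25 at index 7 → [1, 7, 9, 19, 26, 12, 23, 25] (no swap needed)
Insert 11:
  append 11 at index 8 → [1, 7, 9, 19, 26, 12, 23, 25, 11]
  11 < parent 19 at index 3, swap → [1, 7, 9, 11, 26, 12, 23, 25, 19]
Insert 28:
  append 28 at index 9 → [1, 7, 9, 11, 26, 12, 23, 25, 19, 28] (no swap needed)
Insert 20:
  append 20 at index 10 → [1, 7, 9, 11, 26, 12, 23, 25, 19, 28, 20]
  20 < parent 26 at index 4, swap → [1, 7, 9, 11, 20, 12, 23, 25, 19, 28, 26]
Insert 6:
  append 6 at index 11 → [1, 7, 9, 11, 20, 12, 23, 25, 19, 28, 26, 6]
  6 < parent 12 at index 5, swap → [1, 7, 9, 11, 20, 6, 23, 25, 19, 28, 26, 12]
  6 < parent 9 at index 2, swap → [1, 7, 6, 11, 20, 9, 23, 25, 19, 28, 26, 12]

[1, 7, 6, 11, 20, 9, 23, 25, 19, 28, 26, 12]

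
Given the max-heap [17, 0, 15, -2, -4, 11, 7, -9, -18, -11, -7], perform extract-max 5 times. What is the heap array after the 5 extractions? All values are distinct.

[-2, -4, -7, -9, -11, -18]

extract-max #1 returns 17:
  remove root 17; move last element -7 to root → [-7, 0, 15, -2, -4, 11, 7, -9, -18, -11]
  -7 vs larger child 15 at index 2, swap → [15, 0, -7, -2, -4, 11, 7, -9, -18, -11]
  -7 vs larger child 11 at index 5, swap → [15, 0, 11, -2, -4, -7, 7, -9, -18, -11]
extract-max #2 returns 15:
  remove root 15; move last element -11 to root → [-11, 0, 11, -2, -4, -7, 7, -9, -18]
  -11 vs larger child 11 at index 2, swap → [11, 0, -11, -2, -4, -7, 7, -9, -18]
  -11 vs larger child 7 at index 6, swap → [11, 0, 7, -2, -4, -7, -11, -9, -18]
extract-max #3 returns 11:
  remove root 11; move last element -18 to root → [-18, 0, 7, -2, -4, -7, -11, -9]
  -18 vs larger child 7 at index 2, swap → [7, 0, -18, -2, -4, -7, -11, -9]
  -18 vs larger child -7 at index 5, swap → [7, 0, -7, -2, -4, -18, -11, -9]
extract-max #4 returns 7:
  remove root 7; move last element -9 to root → [-9, 0, -7, -2, -4, -18, -11]
  -9 vs larger child 0 at index 1, swap → [0, -9, -7, -2, -4, -18, -11]
  -9 vs larger child -2 at index 3, swap → [0, -2, -7, -9, -4, -18, -11]
extract-max #5 returns 0:
  remove root 0; move last element -11 to root → [-11, -2, -7, -9, -4, -18]
  -11 vs larger child -2 at index 1, swap → [-2, -11, -7, -9, -4, -18]
  -11 vs larger child -4 at index 4, swap → [-2, -4, -7, -9, -11, -18]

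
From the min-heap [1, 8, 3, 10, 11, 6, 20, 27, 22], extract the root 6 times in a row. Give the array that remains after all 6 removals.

extract-min #1 returns 1:
  remove root 1; move last element 22 to root → [22, 8, 3, 10, 11, 6, 20, 27]
  22 vs smaller child 3 at index 2, swap → [3, 8, 22, 10, 11, 6, 20, 27]
  22 vs smaller child 6 at index 5, swap → [3, 8, 6, 10, 11, 22, 20, 27]
extract-min #2 returns 3:
  remove root 3; move last element 27 to root → [27, 8, 6, 10, 11, 22, 20]
  27 vs smaller child 6 at index 2, swap → [6, 8, 27, 10, 11, 22, 20]
  27 vs smaller child 20 at index 6, swap → [6, 8, 20, 10, 11, 22, 27]
extract-min #3 returns 6:
  remove root 6; move last element 27 to root → [27, 8, 20, 10, 11, 22]
  27 vs smaller child 8 at index 1, swap → [8, 27, 20, 10, 11, 22]
  27 vs smaller child 10 at index 3, swap → [8, 10, 20, 27, 11, 22]
extract-min #4 returns 8:
  remove root 8; move last element 22 to root → [22, 10, 20, 27, 11]
  22 vs smaller child 10 at index 1, swap → [10, 22, 20, 27, 11]
  22 vs smaller child 11 at index 4, swap → [10, 11, 20, 27, 22]
extract-min #5 returns 10:
  remove root 10; move last element 22 to root → [22, 11, 20, 27]
  22 vs smaller child 11 at index 1, swap → [11, 22, 20, 27]
extract-min #6 returns 11:
  remove root 11; move last element 27 to root → [27, 22, 20]
  27 vs smaller child 20 at index 2, swap → [20, 22, 27]

[20, 22, 27]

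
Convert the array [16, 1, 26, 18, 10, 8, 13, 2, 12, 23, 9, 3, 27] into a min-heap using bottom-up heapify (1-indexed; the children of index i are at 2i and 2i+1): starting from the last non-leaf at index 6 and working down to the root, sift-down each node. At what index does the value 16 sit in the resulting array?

sift down from index 6:
  8 vs smaller child 3 at index 12, swap → [16, 1, 26, 18, 10, 3, 13, 2, 12, 23, 9, 8, 27]
sift down from index 5:
  10 vs smaller child 9 at index 11, swap → [16, 1, 26, 18, 9, 3, 13, 2, 12, 23, 10, 8, 27]
sift down from index 4:
  18 vs smaller child 2 at index 8, swap → [16, 1, 26, 2, 9, 3, 13, 18, 12, 23, 10, 8, 27]
sift down from index 3:
  26 vs smaller child 3 at index 6, swap → [16, 1, 3, 2, 9, 26, 13, 18, 12, 23, 10, 8, 27]
  26 vs smaller child 8 at index 12, swap → [16, 1, 3, 2, 9, 8, 13, 18, 12, 23, 10, 26, 27]
sift down from index 2: already satisfies heap property
sift down from index 1:
  16 vs smaller child 1 at index 2, swap → [1, 16, 3, 2, 9, 8, 13, 18, 12, 23, 10, 26, 27]
  16 vs smaller child 2 at index 4, swap → [1, 2, 3, 16, 9, 8, 13, 18, 12, 23, 10, 26, 27]
  16 vs smaller child 12 at index 9, swap → [1, 2, 3, 12, 9, 8, 13, 18, 16, 23, 10, 26, 27]
resulting array: [1, 2, 3, 12, 9, 8, 13, 18, 16, 23, 10, 26, 27]

9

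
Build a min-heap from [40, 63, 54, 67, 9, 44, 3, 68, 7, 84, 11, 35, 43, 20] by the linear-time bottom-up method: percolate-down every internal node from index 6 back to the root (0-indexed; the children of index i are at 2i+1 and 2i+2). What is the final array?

sift down from index 6: already satisfies heap property
sift down from index 5:
  44 vs smaller child 35 at index 11, swap → [40, 63, 54, 67, 9, 35, 3, 68, 7, 84, 11, 44, 43, 20]
sift down from index 4: already satisfies heap property
sift down from index 3:
  67 vs smaller child 7 at index 8, swap → [40, 63, 54, 7, 9, 35, 3, 68, 67, 84, 11, 44, 43, 20]
sift down from index 2:
  54 vs smaller child 3 at index 6, swap → [40, 63, 3, 7, 9, 35, 54, 68, 67, 84, 11, 44, 43, 20]
  54 vs only child 20 at index 13, swap → [40, 63, 3, 7, 9, 35, 20, 68, 67, 84, 11, 44, 43, 54]
sift down from index 1:
  63 vs smaller child 7 at index 3, swap → [40, 7, 3, 63, 9, 35, 20, 68, 67, 84, 11, 44, 43, 54]
sift down from index 0:
  40 vs smaller child 3 at index 2, swap → [3, 7, 40, 63, 9, 35, 20, 68, 67, 84, 11, 44, 43, 54]
  40 vs smaller child 20 at index 6, swap → [3, 7, 20, 63, 9, 35, 40, 68, 67, 84, 11, 44, 43, 54]

[3, 7, 20, 63, 9, 35, 40, 68, 67, 84, 11, 44, 43, 54]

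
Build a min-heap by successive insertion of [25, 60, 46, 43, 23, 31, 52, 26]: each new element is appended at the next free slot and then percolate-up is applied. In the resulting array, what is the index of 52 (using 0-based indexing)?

6

Insert 25:
  append 25 at index 0 → [25] (no swap needed)
Insert 60:
  append 60 at index 1 → [25, 60] (no swap needed)
Insert 46:
  append 46 at index 2 → [25, 60, 46] (no swap needed)
Insert 43:
  append 43 at index 3 → [25, 60, 46, 43]
  43 < parent 60 at index 1, swap → [25, 43, 46, 60]
Insert 23:
  append 23 at index 4 → [25, 43, 46, 60, 23]
  23 < parent 43 at index 1, swap → [25, 23, 46, 60, 43]
  23 < parent 25 at index 0, swap → [23, 25, 46, 60, 43]
Insert 31:
  append 31 at index 5 → [23, 25, 46, 60, 43, 31]
  31 < parent 46 at index 2, swap → [23, 25, 31, 60, 43, 46]
Insert 52:
  append 52 at index 6 → [23, 25, 31, 60, 43, 46, 52] (no swap needed)
Insert 26:
  append 26 at index 7 → [23, 25, 31, 60, 43, 46, 52, 26]
  26 < parent 60 at index 3, swap → [23, 25, 31, 26, 43, 46, 52, 60]
resulting array: [23, 25, 31, 26, 43, 46, 52, 60]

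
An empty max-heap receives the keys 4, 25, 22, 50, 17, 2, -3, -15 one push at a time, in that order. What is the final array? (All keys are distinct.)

Insert 4:
  append 4 at index 0 → [4] (no swap needed)
Insert 25:
  append 25 at index 1 → [4, 25]
  25 > parent 4 at index 0, swap → [25, 4]
Insert 22:
  append 22 at index 2 → [25, 4, 22] (no swap needed)
Insert 50:
  append 50 at index 3 → [25, 4, 22, 50]
  50 > parent 4 at index 1, swap → [25, 50, 22, 4]
  50 > parent 25 at index 0, swap → [50, 25, 22, 4]
Insert 17:
  append 17 at index 4 → [50, 25, 22, 4, 17] (no swap needed)
Insert 2:
  append 2 at index 5 → [50, 25, 22, 4, 17, 2] (no swap needed)
Insert -3:
  append -3 at index 6 → [50, 25, 22, 4, 17, 2, -3] (no swap needed)
Insert -15:
  append -15 at index 7 → [50, 25, 22, 4, 17, 2, -3, -15] (no swap needed)

[50, 25, 22, 4, 17, 2, -3, -15]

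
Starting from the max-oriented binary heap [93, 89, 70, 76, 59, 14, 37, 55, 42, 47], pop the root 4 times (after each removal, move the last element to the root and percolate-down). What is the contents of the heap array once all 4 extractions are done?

[59, 55, 47, 37, 42, 14]

extract-max #1 returns 93:
  remove root 93; move last element 47 to root → [47, 89, 70, 76, 59, 14, 37, 55, 42]
  47 vs larger child 89 at index 1, swap → [89, 47, 70, 76, 59, 14, 37, 55, 42]
  47 vs larger child 76 at index 3, swap → [89, 76, 70, 47, 59, 14, 37, 55, 42]
  47 vs larger child 55 at index 7, swap → [89, 76, 70, 55, 59, 14, 37, 47, 42]
extract-max #2 returns 89:
  remove root 89; move last element 42 to root → [42, 76, 70, 55, 59, 14, 37, 47]
  42 vs larger child 76 at index 1, swap → [76, 42, 70, 55, 59, 14, 37, 47]
  42 vs larger child 59 at index 4, swap → [76, 59, 70, 55, 42, 14, 37, 47]
extract-max #3 returns 76:
  remove root 76; move last element 47 to root → [47, 59, 70, 55, 42, 14, 37]
  47 vs larger child 70 at index 2, swap → [70, 59, 47, 55, 42, 14, 37]
extract-max #4 returns 70:
  remove root 70; move last element 37 to root → [37, 59, 47, 55, 42, 14]
  37 vs larger child 59 at index 1, swap → [59, 37, 47, 55, 42, 14]
  37 vs larger child 55 at index 3, swap → [59, 55, 47, 37, 42, 14]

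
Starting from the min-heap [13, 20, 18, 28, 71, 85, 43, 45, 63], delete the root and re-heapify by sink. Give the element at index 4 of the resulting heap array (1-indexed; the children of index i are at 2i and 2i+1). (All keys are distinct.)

remove root 13; move last element 63 to root → [63, 20, 18, 28, 71, 85, 43, 45]
63 vs smaller child 18 at index 3, swap → [18, 20, 63, 28, 71, 85, 43, 45]
63 vs smaller child 43 at index 7, swap → [18, 20, 43, 28, 71, 85, 63, 45]
resulting array: [18, 20, 43, 28, 71, 85, 63, 45]

28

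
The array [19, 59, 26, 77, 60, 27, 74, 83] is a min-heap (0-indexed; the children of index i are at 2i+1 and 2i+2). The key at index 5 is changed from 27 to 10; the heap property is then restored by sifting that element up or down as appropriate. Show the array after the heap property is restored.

[10, 59, 19, 77, 60, 26, 74, 83]

set index 5 from 27 to 10 → [19, 59, 26, 77, 60, 10, 74, 83]
10 < parent 26 at index 2, swap → [19, 59, 10, 77, 60, 26, 74, 83]
10 < parent 19 at index 0, swap → [10, 59, 19, 77, 60, 26, 74, 83]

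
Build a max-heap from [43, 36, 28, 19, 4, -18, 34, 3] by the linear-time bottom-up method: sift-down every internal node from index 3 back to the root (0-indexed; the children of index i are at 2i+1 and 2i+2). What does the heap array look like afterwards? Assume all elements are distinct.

[43, 36, 34, 19, 4, -18, 28, 3]

sift down from index 3: already satisfies heap property
sift down from index 2:
  28 vs larger child 34 at index 6, swap → [43, 36, 34, 19, 4, -18, 28, 3]
sift down from index 1: already satisfies heap property
sift down from index 0: already satisfies heap property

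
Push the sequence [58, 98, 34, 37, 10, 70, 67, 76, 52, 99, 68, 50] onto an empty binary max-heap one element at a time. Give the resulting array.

Insert 58:
  append 58 at index 0 → [58] (no swap needed)
Insert 98:
  append 98 at index 1 → [58, 98]
  98 > parent 58 at index 0, swap → [98, 58]
Insert 34:
  append 34 at index 2 → [98, 58, 34] (no swap needed)
Insert 37:
  append 37 at index 3 → [98, 58, 34, 37] (no swap needed)
Insert 10:
  append 10 at index 4 → [98, 58, 34, 37, 10] (no swap needed)
Insert 70:
  append 70 at index 5 → [98, 58, 34, 37, 10, 70]
  70 > parent 34 at index 2, swap → [98, 58, 70, 37, 10, 34]
Insert 67:
  append 67 at index 6 → [98, 58, 70, 37, 10, 34, 67] (no swap needed)
Insert 76:
  append 76 at index 7 → [98, 58, 70, 37, 10, 34, 67, 76]
  76 > parent 37 at index 3, swap → [98, 58, 70, 76, 10, 34, 67, 37]
  76 > parent 58 at index 1, swap → [98, 76, 70, 58, 10, 34, 67, 37]
Insert 52:
  append 52 at index 8 → [98, 76, 70, 58, 10, 34, 67, 37, 52] (no swap needed)
Insert 99:
  append 99 at index 9 → [98, 76, 70, 58, 10, 34, 67, 37, 52, 99]
  99 > parent 10 at index 4, swap → [98, 76, 70, 58, 99, 34, 67, 37, 52, 10]
  99 > parent 76 at index 1, swap → [98, 99, 70, 58, 76, 34, 67, 37, 52, 10]
  99 > parent 98 at index 0, swap → [99, 98, 70, 58, 76, 34, 67, 37, 52, 10]
Insert 68:
  append 68 at index 10 → [99, 98, 70, 58, 76, 34, 67, 37, 52, 10, 68] (no swap needed)
Insert 50:
  append 50 at index 11 → [99, 98, 70, 58, 76, 34, 67, 37, 52, 10, 68, 50]
  50 > parent 34 at index 5, swap → [99, 98, 70, 58, 76, 50, 67, 37, 52, 10, 68, 34]

[99, 98, 70, 58, 76, 50, 67, 37, 52, 10, 68, 34]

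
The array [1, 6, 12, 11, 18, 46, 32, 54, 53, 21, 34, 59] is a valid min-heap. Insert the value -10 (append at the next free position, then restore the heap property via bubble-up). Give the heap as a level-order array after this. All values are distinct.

[-10, 6, 1, 11, 18, 12, 32, 54, 53, 21, 34, 59, 46]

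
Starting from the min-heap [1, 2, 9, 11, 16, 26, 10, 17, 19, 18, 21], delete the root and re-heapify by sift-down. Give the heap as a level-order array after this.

remove root 1; move last element 21 to root → [21, 2, 9, 11, 16, 26, 10, 17, 19, 18]
21 vs smaller child 2 at index 1, swap → [2, 21, 9, 11, 16, 26, 10, 17, 19, 18]
21 vs smaller child 11 at index 3, swap → [2, 11, 9, 21, 16, 26, 10, 17, 19, 18]
21 vs smaller child 17 at index 7, swap → [2, 11, 9, 17, 16, 26, 10, 21, 19, 18]

[2, 11, 9, 17, 16, 26, 10, 21, 19, 18]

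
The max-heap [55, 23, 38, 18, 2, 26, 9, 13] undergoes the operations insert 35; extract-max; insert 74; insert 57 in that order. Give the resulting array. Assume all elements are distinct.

insert 35:
  append 35 at index 8 → [55, 23, 38, 18, 2, 26, 9, 13, 35]
  35 > parent 18 at index 3, swap → [55, 23, 38, 35, 2, 26, 9, 13, 18]
  35 > parent 23 at index 1, swap → [55, 35, 38, 23, 2, 26, 9, 13, 18]
extract-max → returns 55:
  remove root 55; move last element 18 to root → [18, 35, 38, 23, 2, 26, 9, 13]
  18 vs larger child 38 at index 2, swap → [38, 35, 18, 23, 2, 26, 9, 13]
  18 vs larger child 26 at index 5, swap → [38, 35, 26, 23, 2, 18, 9, 13]
insert 74:
  append 74 at index 8 → [38, 35, 26, 23, 2, 18, 9, 13, 74]
  74 > parent 23 at index 3, swap → [38, 35, 26, 74, 2, 18, 9, 13, 23]
  74 > parent 35 at index 1, swap → [38, 74, 26, 35, 2, 18, 9, 13, 23]
  74 > parent 38 at index 0, swap → [74, 38, 26, 35, 2, 18, 9, 13, 23]
insert 57:
  append 57 at index 9 → [74, 38, 26, 35, 2, 18, 9, 13, 23, 57]
  57 > parent 2 at index 4, swap → [74, 38, 26, 35, 57, 18, 9, 13, 23, 2]
  57 > parent 38 at index 1, swap → [74, 57, 26, 35, 38, 18, 9, 13, 23, 2]

[74, 57, 26, 35, 38, 18, 9, 13, 23, 2]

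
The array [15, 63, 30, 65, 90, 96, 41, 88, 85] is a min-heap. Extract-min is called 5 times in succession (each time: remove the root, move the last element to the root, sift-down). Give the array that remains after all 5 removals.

extract-min #1 returns 15:
  remove root 15; move last element 85 to root → [85, 63, 30, 65, 90, 96, 41, 88]
  85 vs smaller child 30 at index 2, swap → [30, 63, 85, 65, 90, 96, 41, 88]
  85 vs smaller child 41 at index 6, swap → [30, 63, 41, 65, 90, 96, 85, 88]
extract-min #2 returns 30:
  remove root 30; move last element 88 to root → [88, 63, 41, 65, 90, 96, 85]
  88 vs smaller child 41 at index 2, swap → [41, 63, 88, 65, 90, 96, 85]
  88 vs smaller child 85 at index 6, swap → [41, 63, 85, 65, 90, 96, 88]
extract-min #3 returns 41:
  remove root 41; move last element 88 to root → [88, 63, 85, 65, 90, 96]
  88 vs smaller child 63 at index 1, swap → [63, 88, 85, 65, 90, 96]
  88 vs smaller child 65 at index 3, swap → [63, 65, 85, 88, 90, 96]
extract-min #4 returns 63:
  remove root 63; move last element 96 to root → [96, 65, 85, 88, 90]
  96 vs smaller child 65 at index 1, swap → [65, 96, 85, 88, 90]
  96 vs smaller child 88 at index 3, swap → [65, 88, 85, 96, 90]
extract-min #5 returns 65:
  remove root 65; move last element 90 to root → [90, 88, 85, 96]
  90 vs smaller child 85 at index 2, swap → [85, 88, 90, 96]

[85, 88, 90, 96]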